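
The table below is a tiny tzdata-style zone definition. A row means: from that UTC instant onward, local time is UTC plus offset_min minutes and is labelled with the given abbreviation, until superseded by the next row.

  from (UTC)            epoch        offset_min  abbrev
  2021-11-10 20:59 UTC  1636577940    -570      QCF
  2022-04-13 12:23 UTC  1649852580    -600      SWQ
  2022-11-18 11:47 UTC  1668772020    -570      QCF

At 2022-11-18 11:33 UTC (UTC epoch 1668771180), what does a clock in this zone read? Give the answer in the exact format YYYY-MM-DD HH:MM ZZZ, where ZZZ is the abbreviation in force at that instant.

Query: 2022-11-18 11:33 UTC
Rule 2/3 (SWQ, -10:00): 2022-04-13 12:23 UTC ≤ query < 2022-11-18 11:47 UTC
11·60 + 33 - 600 = 93 min
93 = 0·1440 + 93; 93 = 1·60 + 33 → 01:33, same day
→ 2022-11-18 01:33 SWQ

2022-11-18 01:33 SWQ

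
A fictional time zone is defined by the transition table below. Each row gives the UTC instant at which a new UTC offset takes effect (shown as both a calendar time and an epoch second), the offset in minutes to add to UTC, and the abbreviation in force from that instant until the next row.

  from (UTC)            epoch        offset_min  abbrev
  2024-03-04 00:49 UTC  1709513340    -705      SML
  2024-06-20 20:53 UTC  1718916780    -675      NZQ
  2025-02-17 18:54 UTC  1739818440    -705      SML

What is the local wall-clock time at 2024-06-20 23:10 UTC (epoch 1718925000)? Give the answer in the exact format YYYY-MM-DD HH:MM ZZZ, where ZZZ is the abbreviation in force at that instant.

Query: 2024-06-20 23:10 UTC
Rule 2/3 (NZQ, -11:15): 2024-06-20 20:53 UTC ≤ query < 2025-02-17 18:54 UTC
23·60 + 10 - 675 = 715 min
715 = 0·1440 + 715; 715 = 11·60 + 55 → 11:55, same day
→ 2024-06-20 11:55 NZQ

2024-06-20 11:55 NZQ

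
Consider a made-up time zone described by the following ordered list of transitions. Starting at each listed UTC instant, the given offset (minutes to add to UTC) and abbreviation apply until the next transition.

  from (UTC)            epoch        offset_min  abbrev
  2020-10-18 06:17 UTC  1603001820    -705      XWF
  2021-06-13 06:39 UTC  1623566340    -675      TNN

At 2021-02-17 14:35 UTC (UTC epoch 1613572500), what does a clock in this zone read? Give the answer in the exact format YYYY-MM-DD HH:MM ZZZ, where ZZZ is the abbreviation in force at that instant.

Query: 2021-02-17 14:35 UTC
Rule 1/2 (XWF, -11:45): 2020-10-18 06:17 UTC ≤ query < 2021-06-13 06:39 UTC
14·60 + 35 - 705 = 170 min
170 = 0·1440 + 170; 170 = 2·60 + 50 → 02:50, same day
→ 2021-02-17 02:50 XWF

2021-02-17 02:50 XWF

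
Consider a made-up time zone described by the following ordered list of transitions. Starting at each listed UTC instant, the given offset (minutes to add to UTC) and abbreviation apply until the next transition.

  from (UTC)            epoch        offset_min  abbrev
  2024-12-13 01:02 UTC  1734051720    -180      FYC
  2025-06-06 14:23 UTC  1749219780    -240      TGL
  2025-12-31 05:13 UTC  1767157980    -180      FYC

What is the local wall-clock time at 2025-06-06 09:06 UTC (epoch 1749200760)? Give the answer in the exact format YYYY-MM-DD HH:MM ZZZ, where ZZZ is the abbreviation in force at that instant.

2025-06-06 06:06 FYC

Query: 2025-06-06 09:06 UTC
Rule 1/3 (FYC, -03:00): 2024-12-13 01:02 UTC ≤ query < 2025-06-06 14:23 UTC
9·60 + 6 - 180 = 366 min
366 = 0·1440 + 366; 366 = 6·60 + 6 → 06:06, same day
→ 2025-06-06 06:06 FYC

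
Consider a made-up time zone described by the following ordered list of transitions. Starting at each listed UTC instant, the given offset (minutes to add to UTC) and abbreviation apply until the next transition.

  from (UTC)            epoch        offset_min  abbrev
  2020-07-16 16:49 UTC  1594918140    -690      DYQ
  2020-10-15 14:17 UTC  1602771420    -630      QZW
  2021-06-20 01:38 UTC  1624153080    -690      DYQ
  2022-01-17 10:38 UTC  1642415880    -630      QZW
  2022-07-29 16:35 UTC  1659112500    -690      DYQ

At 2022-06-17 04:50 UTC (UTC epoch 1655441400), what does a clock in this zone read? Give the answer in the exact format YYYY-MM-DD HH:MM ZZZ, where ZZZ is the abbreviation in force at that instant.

Query: 2022-06-17 04:50 UTC
Rule 4/5 (QZW, -10:30): 2022-01-17 10:38 UTC ≤ query < 2022-07-29 16:35 UTC
4·60 + 50 - 630 = -340 min
-340 = -1·1440 + 1100; 1100 = 18·60 + 20 → 18:20, 2022-06-17 - 1 day = 2022-06-16
→ 2022-06-16 18:20 QZW

2022-06-16 18:20 QZW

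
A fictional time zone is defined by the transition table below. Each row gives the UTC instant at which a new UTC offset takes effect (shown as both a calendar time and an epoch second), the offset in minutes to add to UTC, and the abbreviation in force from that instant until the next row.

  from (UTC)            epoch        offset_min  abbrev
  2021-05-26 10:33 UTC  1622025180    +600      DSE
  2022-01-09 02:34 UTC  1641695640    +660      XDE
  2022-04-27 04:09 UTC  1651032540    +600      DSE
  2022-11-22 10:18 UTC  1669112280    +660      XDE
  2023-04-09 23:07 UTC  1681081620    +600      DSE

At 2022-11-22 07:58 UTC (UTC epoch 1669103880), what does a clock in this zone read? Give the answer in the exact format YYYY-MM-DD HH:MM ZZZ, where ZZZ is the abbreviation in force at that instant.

Query: 2022-11-22 07:58 UTC
Rule 3/5 (DSE, +10:00): 2022-04-27 04:09 UTC ≤ query < 2022-11-22 10:18 UTC
7·60 + 58 + 600 = 1078 min
1078 = 0·1440 + 1078; 1078 = 17·60 + 58 → 17:58, same day
→ 2022-11-22 17:58 DSE

2022-11-22 17:58 DSE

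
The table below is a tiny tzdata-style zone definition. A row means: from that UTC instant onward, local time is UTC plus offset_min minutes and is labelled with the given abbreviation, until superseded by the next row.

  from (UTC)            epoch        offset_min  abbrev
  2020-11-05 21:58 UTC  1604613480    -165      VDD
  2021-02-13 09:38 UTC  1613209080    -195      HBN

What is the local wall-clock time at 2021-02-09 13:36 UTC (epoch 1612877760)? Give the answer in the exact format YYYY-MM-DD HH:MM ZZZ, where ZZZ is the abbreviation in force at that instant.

Query: 2021-02-09 13:36 UTC
Rule 1/2 (VDD, -02:45): 2020-11-05 21:58 UTC ≤ query < 2021-02-13 09:38 UTC
13·60 + 36 - 165 = 651 min
651 = 0·1440 + 651; 651 = 10·60 + 51 → 10:51, same day
→ 2021-02-09 10:51 VDD

2021-02-09 10:51 VDD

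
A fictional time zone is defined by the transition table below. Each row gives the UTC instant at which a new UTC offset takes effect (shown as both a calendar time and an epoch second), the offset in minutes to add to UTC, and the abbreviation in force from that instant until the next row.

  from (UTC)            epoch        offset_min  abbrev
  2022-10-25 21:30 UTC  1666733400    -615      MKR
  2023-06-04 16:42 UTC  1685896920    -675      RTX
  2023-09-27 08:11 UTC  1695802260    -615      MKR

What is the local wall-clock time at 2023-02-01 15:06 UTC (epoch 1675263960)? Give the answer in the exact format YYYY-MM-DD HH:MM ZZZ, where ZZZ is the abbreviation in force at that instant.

Query: 2023-02-01 15:06 UTC
Rule 1/3 (MKR, -10:15): 2022-10-25 21:30 UTC ≤ query < 2023-06-04 16:42 UTC
15·60 + 6 - 615 = 291 min
291 = 0·1440 + 291; 291 = 4·60 + 51 → 04:51, same day
→ 2023-02-01 04:51 MKR

2023-02-01 04:51 MKR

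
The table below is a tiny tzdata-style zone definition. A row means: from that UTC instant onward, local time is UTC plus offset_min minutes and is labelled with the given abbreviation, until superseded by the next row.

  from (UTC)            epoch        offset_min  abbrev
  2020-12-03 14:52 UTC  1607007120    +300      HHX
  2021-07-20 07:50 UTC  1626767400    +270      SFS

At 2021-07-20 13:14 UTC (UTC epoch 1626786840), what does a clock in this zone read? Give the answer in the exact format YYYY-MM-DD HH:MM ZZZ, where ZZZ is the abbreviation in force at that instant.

2021-07-20 17:44 SFS

Query: 2021-07-20 13:14 UTC
Rule 2/2 (SFS, +04:30): 2021-07-20 07:50 UTC ≤ query < +∞
13·60 + 14 + 270 = 1064 min
1064 = 0·1440 + 1064; 1064 = 17·60 + 44 → 17:44, same day
→ 2021-07-20 17:44 SFS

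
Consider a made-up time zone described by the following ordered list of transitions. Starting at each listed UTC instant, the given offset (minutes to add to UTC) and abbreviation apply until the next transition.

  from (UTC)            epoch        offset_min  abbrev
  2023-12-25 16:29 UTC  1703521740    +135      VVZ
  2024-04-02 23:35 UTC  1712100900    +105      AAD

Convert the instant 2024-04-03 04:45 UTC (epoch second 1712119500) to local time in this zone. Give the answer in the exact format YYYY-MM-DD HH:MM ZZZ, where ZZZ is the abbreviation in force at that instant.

Query: 2024-04-03 04:45 UTC
Rule 2/2 (AAD, +01:45): 2024-04-02 23:35 UTC ≤ query < +∞
4·60 + 45 + 105 = 390 min
390 = 0·1440 + 390; 390 = 6·60 + 30 → 06:30, same day
→ 2024-04-03 06:30 AAD

2024-04-03 06:30 AAD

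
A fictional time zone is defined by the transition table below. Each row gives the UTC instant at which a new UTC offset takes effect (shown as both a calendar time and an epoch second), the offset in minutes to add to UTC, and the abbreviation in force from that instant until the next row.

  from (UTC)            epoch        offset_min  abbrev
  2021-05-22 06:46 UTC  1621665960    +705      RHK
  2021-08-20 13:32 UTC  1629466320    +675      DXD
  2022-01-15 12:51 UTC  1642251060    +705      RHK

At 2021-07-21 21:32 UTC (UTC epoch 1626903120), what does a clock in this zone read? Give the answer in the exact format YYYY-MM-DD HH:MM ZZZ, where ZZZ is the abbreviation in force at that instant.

2021-07-22 09:17 RHK

Query: 2021-07-21 21:32 UTC
Rule 1/3 (RHK, +11:45): 2021-05-22 06:46 UTC ≤ query < 2021-08-20 13:32 UTC
21·60 + 32 + 705 = 1997 min
1997 = 1·1440 + 557; 557 = 9·60 + 17 → 09:17, 2021-07-21 + 1 day = 2021-07-22
→ 2021-07-22 09:17 RHK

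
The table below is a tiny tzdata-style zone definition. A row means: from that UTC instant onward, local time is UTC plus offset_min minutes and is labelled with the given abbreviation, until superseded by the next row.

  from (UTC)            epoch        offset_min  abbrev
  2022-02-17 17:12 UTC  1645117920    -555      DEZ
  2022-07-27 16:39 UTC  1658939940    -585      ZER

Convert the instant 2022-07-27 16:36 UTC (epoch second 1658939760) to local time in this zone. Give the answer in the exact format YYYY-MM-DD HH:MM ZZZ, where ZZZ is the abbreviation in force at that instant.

2022-07-27 07:21 DEZ

Query: 2022-07-27 16:36 UTC
Rule 1/2 (DEZ, -09:15): 2022-02-17 17:12 UTC ≤ query < 2022-07-27 16:39 UTC
16·60 + 36 - 555 = 441 min
441 = 0·1440 + 441; 441 = 7·60 + 21 → 07:21, same day
→ 2022-07-27 07:21 DEZ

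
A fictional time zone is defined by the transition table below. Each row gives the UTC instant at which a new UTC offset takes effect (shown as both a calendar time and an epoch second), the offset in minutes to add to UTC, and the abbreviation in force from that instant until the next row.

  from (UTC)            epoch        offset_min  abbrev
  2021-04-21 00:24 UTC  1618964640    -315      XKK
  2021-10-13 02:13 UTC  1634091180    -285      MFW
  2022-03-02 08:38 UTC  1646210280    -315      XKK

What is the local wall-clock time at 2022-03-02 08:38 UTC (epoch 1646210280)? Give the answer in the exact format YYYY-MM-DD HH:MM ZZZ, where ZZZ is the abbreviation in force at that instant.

Query: 2022-03-02 08:38 UTC
Rule 3/3 (XKK, -05:15): 2022-03-02 08:38 UTC ≤ query < +∞
8·60 + 38 - 315 = 203 min
203 = 0·1440 + 203; 203 = 3·60 + 23 → 03:23, same day
→ 2022-03-02 03:23 XKK

2022-03-02 03:23 XKK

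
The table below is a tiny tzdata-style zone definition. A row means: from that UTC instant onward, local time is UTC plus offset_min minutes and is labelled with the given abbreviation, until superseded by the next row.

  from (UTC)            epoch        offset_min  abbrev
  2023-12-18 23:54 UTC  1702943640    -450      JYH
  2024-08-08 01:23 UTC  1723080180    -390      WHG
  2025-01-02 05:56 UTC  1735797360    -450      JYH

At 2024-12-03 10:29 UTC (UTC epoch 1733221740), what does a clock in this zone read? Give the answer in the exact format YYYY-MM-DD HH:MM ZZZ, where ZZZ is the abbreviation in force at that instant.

2024-12-03 03:59 WHG

Query: 2024-12-03 10:29 UTC
Rule 2/3 (WHG, -06:30): 2024-08-08 01:23 UTC ≤ query < 2025-01-02 05:56 UTC
10·60 + 29 - 390 = 239 min
239 = 0·1440 + 239; 239 = 3·60 + 59 → 03:59, same day
→ 2024-12-03 03:59 WHG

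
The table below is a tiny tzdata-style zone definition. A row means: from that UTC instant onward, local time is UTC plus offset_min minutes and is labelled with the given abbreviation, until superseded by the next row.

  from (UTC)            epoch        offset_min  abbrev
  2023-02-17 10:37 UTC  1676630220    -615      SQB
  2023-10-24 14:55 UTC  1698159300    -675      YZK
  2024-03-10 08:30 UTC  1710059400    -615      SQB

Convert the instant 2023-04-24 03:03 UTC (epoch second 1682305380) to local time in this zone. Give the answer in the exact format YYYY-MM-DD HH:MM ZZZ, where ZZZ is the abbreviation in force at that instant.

2023-04-23 16:48 SQB

Query: 2023-04-24 03:03 UTC
Rule 1/3 (SQB, -10:15): 2023-02-17 10:37 UTC ≤ query < 2023-10-24 14:55 UTC
3·60 + 3 - 615 = -432 min
-432 = -1·1440 + 1008; 1008 = 16·60 + 48 → 16:48, 2023-04-24 - 1 day = 2023-04-23
→ 2023-04-23 16:48 SQB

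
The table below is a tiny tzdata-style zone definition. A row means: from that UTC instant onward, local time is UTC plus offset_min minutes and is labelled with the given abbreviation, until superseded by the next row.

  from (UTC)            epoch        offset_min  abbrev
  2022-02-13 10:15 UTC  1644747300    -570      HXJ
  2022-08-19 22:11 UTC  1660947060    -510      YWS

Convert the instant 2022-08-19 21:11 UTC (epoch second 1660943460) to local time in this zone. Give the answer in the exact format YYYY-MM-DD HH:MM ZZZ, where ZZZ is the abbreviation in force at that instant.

Query: 2022-08-19 21:11 UTC
Rule 1/2 (HXJ, -09:30): 2022-02-13 10:15 UTC ≤ query < 2022-08-19 22:11 UTC
21·60 + 11 - 570 = 701 min
701 = 0·1440 + 701; 701 = 11·60 + 41 → 11:41, same day
→ 2022-08-19 11:41 HXJ

2022-08-19 11:41 HXJ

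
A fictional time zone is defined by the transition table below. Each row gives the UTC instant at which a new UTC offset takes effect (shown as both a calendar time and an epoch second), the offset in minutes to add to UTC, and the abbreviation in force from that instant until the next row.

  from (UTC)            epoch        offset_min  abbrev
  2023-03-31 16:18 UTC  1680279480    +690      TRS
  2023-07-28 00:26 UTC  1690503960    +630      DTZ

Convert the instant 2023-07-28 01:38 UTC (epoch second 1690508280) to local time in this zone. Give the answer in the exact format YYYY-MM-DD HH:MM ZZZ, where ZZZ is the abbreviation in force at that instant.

Query: 2023-07-28 01:38 UTC
Rule 2/2 (DTZ, +10:30): 2023-07-28 00:26 UTC ≤ query < +∞
1·60 + 38 + 630 = 728 min
728 = 0·1440 + 728; 728 = 12·60 + 8 → 12:08, same day
→ 2023-07-28 12:08 DTZ

2023-07-28 12:08 DTZ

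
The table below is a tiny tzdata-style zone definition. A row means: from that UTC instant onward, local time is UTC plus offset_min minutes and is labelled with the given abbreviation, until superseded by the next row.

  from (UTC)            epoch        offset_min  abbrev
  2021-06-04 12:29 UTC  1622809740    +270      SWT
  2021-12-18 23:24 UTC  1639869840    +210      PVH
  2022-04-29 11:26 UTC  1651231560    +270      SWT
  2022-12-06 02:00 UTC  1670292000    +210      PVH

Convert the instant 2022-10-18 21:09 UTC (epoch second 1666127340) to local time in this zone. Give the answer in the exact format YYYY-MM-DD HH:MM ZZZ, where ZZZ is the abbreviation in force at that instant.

2022-10-19 01:39 SWT

Query: 2022-10-18 21:09 UTC
Rule 3/4 (SWT, +04:30): 2022-04-29 11:26 UTC ≤ query < 2022-12-06 02:00 UTC
21·60 + 9 + 270 = 1539 min
1539 = 1·1440 + 99; 99 = 1·60 + 39 → 01:39, 2022-10-18 + 1 day = 2022-10-19
→ 2022-10-19 01:39 SWT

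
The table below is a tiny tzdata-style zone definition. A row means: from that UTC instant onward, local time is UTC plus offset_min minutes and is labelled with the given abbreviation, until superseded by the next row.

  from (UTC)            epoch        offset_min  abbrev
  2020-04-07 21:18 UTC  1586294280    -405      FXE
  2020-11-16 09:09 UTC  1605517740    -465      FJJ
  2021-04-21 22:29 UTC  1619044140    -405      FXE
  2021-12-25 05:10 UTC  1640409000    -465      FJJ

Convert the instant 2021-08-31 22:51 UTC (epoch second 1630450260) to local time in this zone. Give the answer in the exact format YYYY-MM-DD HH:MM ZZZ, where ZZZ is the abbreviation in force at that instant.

2021-08-31 16:06 FXE

Query: 2021-08-31 22:51 UTC
Rule 3/4 (FXE, -06:45): 2021-04-21 22:29 UTC ≤ query < 2021-12-25 05:10 UTC
22·60 + 51 - 405 = 966 min
966 = 0·1440 + 966; 966 = 16·60 + 6 → 16:06, same day
→ 2021-08-31 16:06 FXE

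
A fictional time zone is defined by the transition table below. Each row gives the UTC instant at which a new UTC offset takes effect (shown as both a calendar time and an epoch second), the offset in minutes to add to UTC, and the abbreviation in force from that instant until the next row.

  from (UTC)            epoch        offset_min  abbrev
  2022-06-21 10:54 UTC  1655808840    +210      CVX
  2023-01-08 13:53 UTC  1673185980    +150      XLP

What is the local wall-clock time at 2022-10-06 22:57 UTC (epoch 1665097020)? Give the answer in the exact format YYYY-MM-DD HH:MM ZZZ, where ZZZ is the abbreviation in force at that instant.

Query: 2022-10-06 22:57 UTC
Rule 1/2 (CVX, +03:30): 2022-06-21 10:54 UTC ≤ query < 2023-01-08 13:53 UTC
22·60 + 57 + 210 = 1587 min
1587 = 1·1440 + 147; 147 = 2·60 + 27 → 02:27, 2022-10-06 + 1 day = 2022-10-07
→ 2022-10-07 02:27 CVX

2022-10-07 02:27 CVX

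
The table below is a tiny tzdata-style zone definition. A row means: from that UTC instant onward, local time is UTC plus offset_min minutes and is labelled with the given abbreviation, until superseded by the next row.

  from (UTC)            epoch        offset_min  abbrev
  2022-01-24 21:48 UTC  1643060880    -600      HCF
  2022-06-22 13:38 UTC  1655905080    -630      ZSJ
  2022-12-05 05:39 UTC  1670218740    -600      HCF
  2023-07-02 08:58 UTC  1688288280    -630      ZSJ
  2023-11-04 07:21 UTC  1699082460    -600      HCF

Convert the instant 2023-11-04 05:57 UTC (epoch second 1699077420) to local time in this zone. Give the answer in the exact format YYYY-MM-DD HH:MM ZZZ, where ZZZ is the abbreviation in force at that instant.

Query: 2023-11-04 05:57 UTC
Rule 4/5 (ZSJ, -10:30): 2023-07-02 08:58 UTC ≤ query < 2023-11-04 07:21 UTC
5·60 + 57 - 630 = -273 min
-273 = -1·1440 + 1167; 1167 = 19·60 + 27 → 19:27, 2023-11-04 - 1 day = 2023-11-03
→ 2023-11-03 19:27 ZSJ

2023-11-03 19:27 ZSJ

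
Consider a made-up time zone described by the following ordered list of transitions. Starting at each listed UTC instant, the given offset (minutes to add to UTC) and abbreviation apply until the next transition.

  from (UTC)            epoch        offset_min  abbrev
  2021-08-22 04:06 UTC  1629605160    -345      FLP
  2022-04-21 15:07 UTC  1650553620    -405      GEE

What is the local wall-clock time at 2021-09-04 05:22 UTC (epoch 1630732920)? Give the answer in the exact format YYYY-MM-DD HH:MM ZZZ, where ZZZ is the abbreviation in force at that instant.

2021-09-03 23:37 FLP

Query: 2021-09-04 05:22 UTC
Rule 1/2 (FLP, -05:45): 2021-08-22 04:06 UTC ≤ query < 2022-04-21 15:07 UTC
5·60 + 22 - 345 = -23 min
-23 = -1·1440 + 1417; 1417 = 23·60 + 37 → 23:37, 2021-09-04 - 1 day = 2021-09-03
→ 2021-09-03 23:37 FLP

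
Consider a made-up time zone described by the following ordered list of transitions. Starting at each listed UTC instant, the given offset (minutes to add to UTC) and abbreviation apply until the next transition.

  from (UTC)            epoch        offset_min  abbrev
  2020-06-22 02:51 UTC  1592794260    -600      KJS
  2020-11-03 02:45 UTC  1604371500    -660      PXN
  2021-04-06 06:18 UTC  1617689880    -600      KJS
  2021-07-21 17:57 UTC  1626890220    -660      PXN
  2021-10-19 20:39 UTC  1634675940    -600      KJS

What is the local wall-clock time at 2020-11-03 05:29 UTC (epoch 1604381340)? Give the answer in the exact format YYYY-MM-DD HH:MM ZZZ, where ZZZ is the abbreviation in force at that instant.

Query: 2020-11-03 05:29 UTC
Rule 2/5 (PXN, -11:00): 2020-11-03 02:45 UTC ≤ query < 2021-04-06 06:18 UTC
5·60 + 29 - 660 = -331 min
-331 = -1·1440 + 1109; 1109 = 18·60 + 29 → 18:29, 2020-11-03 - 1 day = 2020-11-02
→ 2020-11-02 18:29 PXN

2020-11-02 18:29 PXN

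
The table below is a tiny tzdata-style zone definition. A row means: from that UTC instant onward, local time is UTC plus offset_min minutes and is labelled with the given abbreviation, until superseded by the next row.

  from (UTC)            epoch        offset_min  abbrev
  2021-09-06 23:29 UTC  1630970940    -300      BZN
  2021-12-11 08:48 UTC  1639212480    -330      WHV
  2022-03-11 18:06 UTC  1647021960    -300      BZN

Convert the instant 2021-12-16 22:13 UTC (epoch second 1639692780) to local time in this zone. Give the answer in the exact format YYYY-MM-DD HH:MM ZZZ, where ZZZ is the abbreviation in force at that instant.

2021-12-16 16:43 WHV

Query: 2021-12-16 22:13 UTC
Rule 2/3 (WHV, -05:30): 2021-12-11 08:48 UTC ≤ query < 2022-03-11 18:06 UTC
22·60 + 13 - 330 = 1003 min
1003 = 0·1440 + 1003; 1003 = 16·60 + 43 → 16:43, same day
→ 2021-12-16 16:43 WHV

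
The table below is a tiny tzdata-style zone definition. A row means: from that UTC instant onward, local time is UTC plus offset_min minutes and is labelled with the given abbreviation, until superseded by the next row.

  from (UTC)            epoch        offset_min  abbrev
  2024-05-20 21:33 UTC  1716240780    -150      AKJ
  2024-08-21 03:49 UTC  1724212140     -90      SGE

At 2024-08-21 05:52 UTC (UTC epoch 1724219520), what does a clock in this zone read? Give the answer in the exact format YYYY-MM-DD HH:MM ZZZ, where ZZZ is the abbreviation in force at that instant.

2024-08-21 04:22 SGE

Query: 2024-08-21 05:52 UTC
Rule 2/2 (SGE, -01:30): 2024-08-21 03:49 UTC ≤ query < +∞
5·60 + 52 - 90 = 262 min
262 = 0·1440 + 262; 262 = 4·60 + 22 → 04:22, same day
→ 2024-08-21 04:22 SGE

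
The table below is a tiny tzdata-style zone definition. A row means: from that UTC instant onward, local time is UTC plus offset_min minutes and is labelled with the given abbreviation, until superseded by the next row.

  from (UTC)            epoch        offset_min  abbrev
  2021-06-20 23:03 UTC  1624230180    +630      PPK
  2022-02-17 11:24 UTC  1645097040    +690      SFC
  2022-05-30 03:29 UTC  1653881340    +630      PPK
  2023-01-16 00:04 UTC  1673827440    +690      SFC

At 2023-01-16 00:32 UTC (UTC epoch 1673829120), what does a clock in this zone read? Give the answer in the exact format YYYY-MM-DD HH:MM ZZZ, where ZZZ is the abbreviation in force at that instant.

Query: 2023-01-16 00:32 UTC
Rule 4/4 (SFC, +11:30): 2023-01-16 00:04 UTC ≤ query < +∞
0·60 + 32 + 690 = 722 min
722 = 0·1440 + 722; 722 = 12·60 + 2 → 12:02, same day
→ 2023-01-16 12:02 SFC

2023-01-16 12:02 SFC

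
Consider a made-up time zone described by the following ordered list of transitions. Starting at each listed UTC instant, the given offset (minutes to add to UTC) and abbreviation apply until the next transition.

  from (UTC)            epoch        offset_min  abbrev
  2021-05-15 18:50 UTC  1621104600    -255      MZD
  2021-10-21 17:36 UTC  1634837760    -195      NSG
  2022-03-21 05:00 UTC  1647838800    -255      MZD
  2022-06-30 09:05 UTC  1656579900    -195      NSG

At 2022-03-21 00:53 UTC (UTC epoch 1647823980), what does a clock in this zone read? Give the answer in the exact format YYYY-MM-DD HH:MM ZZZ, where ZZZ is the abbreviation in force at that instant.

2022-03-20 21:38 NSG

Query: 2022-03-21 00:53 UTC
Rule 2/4 (NSG, -03:15): 2021-10-21 17:36 UTC ≤ query < 2022-03-21 05:00 UTC
0·60 + 53 - 195 = -142 min
-142 = -1·1440 + 1298; 1298 = 21·60 + 38 → 21:38, 2022-03-21 - 1 day = 2022-03-20
→ 2022-03-20 21:38 NSG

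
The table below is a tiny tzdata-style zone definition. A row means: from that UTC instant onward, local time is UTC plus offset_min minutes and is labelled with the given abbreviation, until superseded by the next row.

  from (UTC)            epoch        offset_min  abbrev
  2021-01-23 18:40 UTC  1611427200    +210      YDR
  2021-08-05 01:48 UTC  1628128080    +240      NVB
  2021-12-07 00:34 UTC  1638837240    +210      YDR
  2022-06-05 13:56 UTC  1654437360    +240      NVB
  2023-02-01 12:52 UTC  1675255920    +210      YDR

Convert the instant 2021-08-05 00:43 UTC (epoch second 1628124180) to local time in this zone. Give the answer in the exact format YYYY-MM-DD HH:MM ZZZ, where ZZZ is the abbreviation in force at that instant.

2021-08-05 04:13 YDR

Query: 2021-08-05 00:43 UTC
Rule 1/5 (YDR, +03:30): 2021-01-23 18:40 UTC ≤ query < 2021-08-05 01:48 UTC
0·60 + 43 + 210 = 253 min
253 = 0·1440 + 253; 253 = 4·60 + 13 → 04:13, same day
→ 2021-08-05 04:13 YDR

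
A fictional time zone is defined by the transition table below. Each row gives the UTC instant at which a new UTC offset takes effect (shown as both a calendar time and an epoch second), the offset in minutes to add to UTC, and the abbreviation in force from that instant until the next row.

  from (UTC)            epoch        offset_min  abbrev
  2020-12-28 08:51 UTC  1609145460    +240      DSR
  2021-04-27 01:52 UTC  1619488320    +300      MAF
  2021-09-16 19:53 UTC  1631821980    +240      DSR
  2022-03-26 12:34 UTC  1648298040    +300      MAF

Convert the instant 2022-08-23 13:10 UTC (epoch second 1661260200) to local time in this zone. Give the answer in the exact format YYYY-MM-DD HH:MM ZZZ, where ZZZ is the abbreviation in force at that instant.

2022-08-23 18:10 MAF

Query: 2022-08-23 13:10 UTC
Rule 4/4 (MAF, +05:00): 2022-03-26 12:34 UTC ≤ query < +∞
13·60 + 10 + 300 = 1090 min
1090 = 0·1440 + 1090; 1090 = 18·60 + 10 → 18:10, same day
→ 2022-08-23 18:10 MAF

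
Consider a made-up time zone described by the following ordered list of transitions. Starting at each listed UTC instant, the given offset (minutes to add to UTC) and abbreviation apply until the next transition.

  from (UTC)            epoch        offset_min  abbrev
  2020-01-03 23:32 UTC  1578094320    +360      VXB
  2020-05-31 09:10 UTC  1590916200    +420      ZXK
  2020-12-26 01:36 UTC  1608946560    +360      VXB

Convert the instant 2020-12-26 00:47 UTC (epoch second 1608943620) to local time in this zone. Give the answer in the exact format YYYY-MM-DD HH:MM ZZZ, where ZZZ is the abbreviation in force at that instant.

Query: 2020-12-26 00:47 UTC
Rule 2/3 (ZXK, +07:00): 2020-05-31 09:10 UTC ≤ query < 2020-12-26 01:36 UTC
0·60 + 47 + 420 = 467 min
467 = 0·1440 + 467; 467 = 7·60 + 47 → 07:47, same day
→ 2020-12-26 07:47 ZXK

2020-12-26 07:47 ZXK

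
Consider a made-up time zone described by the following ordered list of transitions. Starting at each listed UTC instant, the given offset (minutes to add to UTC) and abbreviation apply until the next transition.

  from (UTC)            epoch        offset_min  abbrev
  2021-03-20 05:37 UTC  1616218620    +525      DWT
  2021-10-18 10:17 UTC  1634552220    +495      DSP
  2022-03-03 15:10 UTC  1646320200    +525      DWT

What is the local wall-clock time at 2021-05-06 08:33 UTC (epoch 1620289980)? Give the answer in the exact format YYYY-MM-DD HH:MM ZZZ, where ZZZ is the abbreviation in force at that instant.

2021-05-06 17:18 DWT

Query: 2021-05-06 08:33 UTC
Rule 1/3 (DWT, +08:45): 2021-03-20 05:37 UTC ≤ query < 2021-10-18 10:17 UTC
8·60 + 33 + 525 = 1038 min
1038 = 0·1440 + 1038; 1038 = 17·60 + 18 → 17:18, same day
→ 2021-05-06 17:18 DWT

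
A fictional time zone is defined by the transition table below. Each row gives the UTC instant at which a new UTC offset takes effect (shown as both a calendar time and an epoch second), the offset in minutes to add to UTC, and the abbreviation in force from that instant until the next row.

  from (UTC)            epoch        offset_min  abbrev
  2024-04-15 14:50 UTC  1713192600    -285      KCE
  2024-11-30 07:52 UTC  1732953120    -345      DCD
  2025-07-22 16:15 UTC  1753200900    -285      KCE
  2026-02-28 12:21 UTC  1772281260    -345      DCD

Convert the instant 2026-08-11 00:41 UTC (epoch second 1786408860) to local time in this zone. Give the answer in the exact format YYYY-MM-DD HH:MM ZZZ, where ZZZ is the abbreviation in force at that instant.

2026-08-10 18:56 DCD

Query: 2026-08-11 00:41 UTC
Rule 4/4 (DCD, -05:45): 2026-02-28 12:21 UTC ≤ query < +∞
0·60 + 41 - 345 = -304 min
-304 = -1·1440 + 1136; 1136 = 18·60 + 56 → 18:56, 2026-08-11 - 1 day = 2026-08-10
→ 2026-08-10 18:56 DCD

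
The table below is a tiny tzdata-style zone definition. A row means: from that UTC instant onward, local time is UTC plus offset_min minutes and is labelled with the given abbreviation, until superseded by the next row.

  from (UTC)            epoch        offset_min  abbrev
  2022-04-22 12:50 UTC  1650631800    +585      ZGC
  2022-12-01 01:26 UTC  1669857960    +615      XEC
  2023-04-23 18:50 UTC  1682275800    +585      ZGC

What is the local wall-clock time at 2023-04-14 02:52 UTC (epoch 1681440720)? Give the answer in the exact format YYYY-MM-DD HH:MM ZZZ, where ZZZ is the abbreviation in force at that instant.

2023-04-14 13:07 XEC

Query: 2023-04-14 02:52 UTC
Rule 2/3 (XEC, +10:15): 2022-12-01 01:26 UTC ≤ query < 2023-04-23 18:50 UTC
2·60 + 52 + 615 = 787 min
787 = 0·1440 + 787; 787 = 13·60 + 7 → 13:07, same day
→ 2023-04-14 13:07 XEC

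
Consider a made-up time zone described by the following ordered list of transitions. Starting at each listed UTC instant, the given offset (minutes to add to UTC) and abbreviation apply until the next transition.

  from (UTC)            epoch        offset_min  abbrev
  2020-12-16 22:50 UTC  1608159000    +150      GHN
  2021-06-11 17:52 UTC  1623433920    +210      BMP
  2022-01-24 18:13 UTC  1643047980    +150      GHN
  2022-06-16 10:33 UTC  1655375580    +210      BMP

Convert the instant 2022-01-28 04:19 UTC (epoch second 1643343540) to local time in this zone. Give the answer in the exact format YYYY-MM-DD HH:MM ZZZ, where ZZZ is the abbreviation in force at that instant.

2022-01-28 06:49 GHN

Query: 2022-01-28 04:19 UTC
Rule 3/4 (GHN, +02:30): 2022-01-24 18:13 UTC ≤ query < 2022-06-16 10:33 UTC
4·60 + 19 + 150 = 409 min
409 = 0·1440 + 409; 409 = 6·60 + 49 → 06:49, same day
→ 2022-01-28 06:49 GHN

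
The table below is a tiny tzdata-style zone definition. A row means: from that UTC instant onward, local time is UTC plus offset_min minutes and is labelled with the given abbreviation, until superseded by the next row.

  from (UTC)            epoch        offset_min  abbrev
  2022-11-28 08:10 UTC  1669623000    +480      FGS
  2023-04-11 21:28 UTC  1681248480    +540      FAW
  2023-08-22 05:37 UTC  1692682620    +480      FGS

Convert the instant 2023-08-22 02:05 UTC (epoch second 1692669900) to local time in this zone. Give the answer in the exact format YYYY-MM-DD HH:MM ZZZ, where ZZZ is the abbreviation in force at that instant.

Query: 2023-08-22 02:05 UTC
Rule 2/3 (FAW, +09:00): 2023-04-11 21:28 UTC ≤ query < 2023-08-22 05:37 UTC
2·60 + 5 + 540 = 665 min
665 = 0·1440 + 665; 665 = 11·60 + 5 → 11:05, same day
→ 2023-08-22 11:05 FAW

2023-08-22 11:05 FAW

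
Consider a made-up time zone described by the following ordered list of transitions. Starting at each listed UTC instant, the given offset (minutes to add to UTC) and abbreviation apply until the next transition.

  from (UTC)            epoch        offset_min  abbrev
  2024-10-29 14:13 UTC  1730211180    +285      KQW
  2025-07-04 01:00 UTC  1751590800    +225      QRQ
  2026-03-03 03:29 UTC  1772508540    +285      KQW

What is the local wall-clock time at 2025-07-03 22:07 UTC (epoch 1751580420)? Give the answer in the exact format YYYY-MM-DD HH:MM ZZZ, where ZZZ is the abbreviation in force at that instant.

Query: 2025-07-03 22:07 UTC
Rule 1/3 (KQW, +04:45): 2024-10-29 14:13 UTC ≤ query < 2025-07-04 01:00 UTC
22·60 + 7 + 285 = 1612 min
1612 = 1·1440 + 172; 172 = 2·60 + 52 → 02:52, 2025-07-03 + 1 day = 2025-07-04
→ 2025-07-04 02:52 KQW

2025-07-04 02:52 KQW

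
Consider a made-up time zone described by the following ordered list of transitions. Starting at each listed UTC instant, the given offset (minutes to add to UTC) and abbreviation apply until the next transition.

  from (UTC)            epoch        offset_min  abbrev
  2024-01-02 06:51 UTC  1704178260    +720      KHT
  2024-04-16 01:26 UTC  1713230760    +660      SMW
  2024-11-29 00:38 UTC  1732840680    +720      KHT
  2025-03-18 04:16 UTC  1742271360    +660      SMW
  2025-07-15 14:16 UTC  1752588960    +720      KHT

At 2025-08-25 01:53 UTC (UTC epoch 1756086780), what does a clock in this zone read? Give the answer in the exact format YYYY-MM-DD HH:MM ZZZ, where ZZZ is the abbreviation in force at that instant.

Query: 2025-08-25 01:53 UTC
Rule 5/5 (KHT, +12:00): 2025-07-15 14:16 UTC ≤ query < +∞
1·60 + 53 + 720 = 833 min
833 = 0·1440 + 833; 833 = 13·60 + 53 → 13:53, same day
→ 2025-08-25 13:53 KHT

2025-08-25 13:53 KHT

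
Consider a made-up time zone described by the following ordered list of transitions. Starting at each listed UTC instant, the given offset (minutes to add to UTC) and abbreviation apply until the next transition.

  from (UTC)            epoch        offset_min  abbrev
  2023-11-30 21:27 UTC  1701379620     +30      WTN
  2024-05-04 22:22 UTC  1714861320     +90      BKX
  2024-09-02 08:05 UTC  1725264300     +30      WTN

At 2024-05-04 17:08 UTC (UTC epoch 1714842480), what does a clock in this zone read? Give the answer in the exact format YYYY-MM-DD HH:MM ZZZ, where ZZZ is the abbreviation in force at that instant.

Query: 2024-05-04 17:08 UTC
Rule 1/3 (WTN, +00:30): 2023-11-30 21:27 UTC ≤ query < 2024-05-04 22:22 UTC
17·60 + 8 + 30 = 1058 min
1058 = 0·1440 + 1058; 1058 = 17·60 + 38 → 17:38, same day
→ 2024-05-04 17:38 WTN

2024-05-04 17:38 WTN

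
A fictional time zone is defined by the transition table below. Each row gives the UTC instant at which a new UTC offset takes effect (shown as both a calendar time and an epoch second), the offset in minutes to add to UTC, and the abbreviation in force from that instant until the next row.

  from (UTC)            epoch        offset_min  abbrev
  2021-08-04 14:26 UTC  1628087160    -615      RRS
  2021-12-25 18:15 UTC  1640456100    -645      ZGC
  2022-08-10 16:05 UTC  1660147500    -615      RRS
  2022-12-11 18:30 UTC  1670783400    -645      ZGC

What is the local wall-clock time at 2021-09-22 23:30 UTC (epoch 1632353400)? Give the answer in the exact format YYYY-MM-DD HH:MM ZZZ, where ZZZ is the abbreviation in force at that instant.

Query: 2021-09-22 23:30 UTC
Rule 1/4 (RRS, -10:15): 2021-08-04 14:26 UTC ≤ query < 2021-12-25 18:15 UTC
23·60 + 30 - 615 = 795 min
795 = 0·1440 + 795; 795 = 13·60 + 15 → 13:15, same day
→ 2021-09-22 13:15 RRS

2021-09-22 13:15 RRS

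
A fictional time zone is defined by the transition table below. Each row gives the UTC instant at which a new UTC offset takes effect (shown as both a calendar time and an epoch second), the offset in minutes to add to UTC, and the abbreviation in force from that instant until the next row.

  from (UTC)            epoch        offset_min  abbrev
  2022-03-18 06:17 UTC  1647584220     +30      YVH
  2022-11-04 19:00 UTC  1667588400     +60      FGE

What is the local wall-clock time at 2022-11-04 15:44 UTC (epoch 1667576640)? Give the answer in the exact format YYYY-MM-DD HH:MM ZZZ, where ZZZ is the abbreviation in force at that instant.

Query: 2022-11-04 15:44 UTC
Rule 1/2 (YVH, +00:30): 2022-03-18 06:17 UTC ≤ query < 2022-11-04 19:00 UTC
15·60 + 44 + 30 = 974 min
974 = 0·1440 + 974; 974 = 16·60 + 14 → 16:14, same day
→ 2022-11-04 16:14 YVH

2022-11-04 16:14 YVH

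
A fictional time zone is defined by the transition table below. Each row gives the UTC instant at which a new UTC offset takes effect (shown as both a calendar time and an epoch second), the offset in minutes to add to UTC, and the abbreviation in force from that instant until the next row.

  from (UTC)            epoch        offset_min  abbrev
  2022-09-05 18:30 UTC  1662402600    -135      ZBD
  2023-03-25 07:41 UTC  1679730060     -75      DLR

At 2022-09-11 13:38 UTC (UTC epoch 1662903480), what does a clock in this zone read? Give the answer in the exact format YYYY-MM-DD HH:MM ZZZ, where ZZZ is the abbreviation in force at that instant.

2022-09-11 11:23 ZBD

Query: 2022-09-11 13:38 UTC
Rule 1/2 (ZBD, -02:15): 2022-09-05 18:30 UTC ≤ query < 2023-03-25 07:41 UTC
13·60 + 38 - 135 = 683 min
683 = 0·1440 + 683; 683 = 11·60 + 23 → 11:23, same day
→ 2022-09-11 11:23 ZBD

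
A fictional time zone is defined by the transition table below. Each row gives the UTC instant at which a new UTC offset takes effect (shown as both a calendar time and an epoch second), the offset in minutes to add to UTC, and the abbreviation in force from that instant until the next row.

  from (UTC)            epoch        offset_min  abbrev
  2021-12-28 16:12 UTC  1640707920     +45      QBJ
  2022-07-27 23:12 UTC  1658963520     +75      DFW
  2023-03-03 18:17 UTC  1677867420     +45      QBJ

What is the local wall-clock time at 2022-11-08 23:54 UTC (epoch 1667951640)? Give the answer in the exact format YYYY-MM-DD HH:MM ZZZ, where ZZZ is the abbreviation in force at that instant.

Query: 2022-11-08 23:54 UTC
Rule 2/3 (DFW, +01:15): 2022-07-27 23:12 UTC ≤ query < 2023-03-03 18:17 UTC
23·60 + 54 + 75 = 1509 min
1509 = 1·1440 + 69; 69 = 1·60 + 9 → 01:09, 2022-11-08 + 1 day = 2022-11-09
→ 2022-11-09 01:09 DFW

2022-11-09 01:09 DFW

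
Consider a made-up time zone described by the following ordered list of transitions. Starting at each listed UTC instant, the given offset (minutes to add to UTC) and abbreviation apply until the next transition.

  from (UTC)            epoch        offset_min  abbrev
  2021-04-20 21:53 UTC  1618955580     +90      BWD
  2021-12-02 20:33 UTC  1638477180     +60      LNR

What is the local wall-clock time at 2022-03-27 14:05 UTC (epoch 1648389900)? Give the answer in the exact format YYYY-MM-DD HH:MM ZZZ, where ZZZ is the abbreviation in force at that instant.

Query: 2022-03-27 14:05 UTC
Rule 2/2 (LNR, +01:00): 2021-12-02 20:33 UTC ≤ query < +∞
14·60 + 5 + 60 = 905 min
905 = 0·1440 + 905; 905 = 15·60 + 5 → 15:05, same day
→ 2022-03-27 15:05 LNR

2022-03-27 15:05 LNR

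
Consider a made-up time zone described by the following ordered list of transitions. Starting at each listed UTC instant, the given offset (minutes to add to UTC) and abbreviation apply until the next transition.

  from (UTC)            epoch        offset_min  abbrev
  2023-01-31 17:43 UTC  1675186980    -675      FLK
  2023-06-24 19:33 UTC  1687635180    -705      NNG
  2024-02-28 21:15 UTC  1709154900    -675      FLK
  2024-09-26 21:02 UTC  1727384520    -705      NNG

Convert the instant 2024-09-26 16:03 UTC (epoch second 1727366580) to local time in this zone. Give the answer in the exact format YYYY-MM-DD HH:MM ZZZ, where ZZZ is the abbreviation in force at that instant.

2024-09-26 04:48 FLK

Query: 2024-09-26 16:03 UTC
Rule 3/4 (FLK, -11:15): 2024-02-28 21:15 UTC ≤ query < 2024-09-26 21:02 UTC
16·60 + 3 - 675 = 288 min
288 = 0·1440 + 288; 288 = 4·60 + 48 → 04:48, same day
→ 2024-09-26 04:48 FLK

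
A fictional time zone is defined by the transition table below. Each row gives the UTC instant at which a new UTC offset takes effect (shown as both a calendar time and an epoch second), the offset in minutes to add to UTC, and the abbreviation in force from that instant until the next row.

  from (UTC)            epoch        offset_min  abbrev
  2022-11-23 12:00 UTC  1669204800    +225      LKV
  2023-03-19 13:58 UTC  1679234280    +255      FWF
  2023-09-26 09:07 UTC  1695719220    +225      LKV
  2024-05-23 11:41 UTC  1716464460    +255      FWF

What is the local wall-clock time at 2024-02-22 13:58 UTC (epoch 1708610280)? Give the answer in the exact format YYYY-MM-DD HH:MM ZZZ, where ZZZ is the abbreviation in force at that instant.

2024-02-22 17:43 LKV

Query: 2024-02-22 13:58 UTC
Rule 3/4 (LKV, +03:45): 2023-09-26 09:07 UTC ≤ query < 2024-05-23 11:41 UTC
13·60 + 58 + 225 = 1063 min
1063 = 0·1440 + 1063; 1063 = 17·60 + 43 → 17:43, same day
→ 2024-02-22 17:43 LKV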